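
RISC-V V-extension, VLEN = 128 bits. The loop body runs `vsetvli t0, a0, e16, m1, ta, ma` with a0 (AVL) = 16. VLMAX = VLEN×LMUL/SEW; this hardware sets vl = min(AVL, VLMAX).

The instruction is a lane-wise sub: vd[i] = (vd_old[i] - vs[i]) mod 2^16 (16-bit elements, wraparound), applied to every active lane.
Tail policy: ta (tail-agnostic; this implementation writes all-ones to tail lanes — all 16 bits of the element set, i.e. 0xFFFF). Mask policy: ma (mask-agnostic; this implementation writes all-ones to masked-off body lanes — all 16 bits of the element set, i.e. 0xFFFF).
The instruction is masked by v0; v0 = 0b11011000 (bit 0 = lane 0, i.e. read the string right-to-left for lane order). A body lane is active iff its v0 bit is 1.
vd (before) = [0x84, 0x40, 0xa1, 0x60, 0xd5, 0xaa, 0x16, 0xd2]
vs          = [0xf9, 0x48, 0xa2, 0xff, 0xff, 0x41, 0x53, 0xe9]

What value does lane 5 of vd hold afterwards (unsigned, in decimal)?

vd[5] = 65535

VLMAX = VLEN×LMUL/SEW = 128×1/16 = 8
vl = min(AVL, VLMAX) = min(16, 8) = 8
[0] mask-off/ones = 0xffff
[1] mask-off/ones = 0xffff
[2] mask-off/ones = 0xffff
[3] sub(0x60,0xff) = 0xff61
[4] sub(0xd5,0xff) = 0xffd6
[5] mask-off/ones = 0xffff
[6] sub(0x16,0x53) = 0xffc3
[7] sub(0xd2,0xe9) = 0xffe9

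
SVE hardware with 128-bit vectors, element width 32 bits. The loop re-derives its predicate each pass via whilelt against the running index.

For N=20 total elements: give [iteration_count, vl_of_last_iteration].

128-bit reg / 32-bit elem → 4 lanes
N=20: ⌈20/4⌉ = 5 iters; last vl = 20 − 4×4 = 4

[iterations, last_vl] = [5, 4]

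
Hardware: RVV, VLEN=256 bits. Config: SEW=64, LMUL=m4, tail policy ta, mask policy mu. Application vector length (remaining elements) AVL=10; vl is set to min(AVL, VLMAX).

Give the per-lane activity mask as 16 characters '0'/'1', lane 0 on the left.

VLMAX = VLEN×LMUL/SEW = 256×4/64 = 16
vl = min(AVL, VLMAX) = min(10, 16) = 10
bits (lane 0 leftmost): 1111111111000000

predicate = 1111111111000000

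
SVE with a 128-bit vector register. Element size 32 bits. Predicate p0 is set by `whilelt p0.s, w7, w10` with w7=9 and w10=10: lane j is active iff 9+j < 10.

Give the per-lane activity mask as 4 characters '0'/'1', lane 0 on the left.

predicate = 1000

lane count: 128 div 32 = 4
p0[j] = (9+j < 10); true for j=0..0 → 1 lanes set
bits (lane 0 leftmost): 1000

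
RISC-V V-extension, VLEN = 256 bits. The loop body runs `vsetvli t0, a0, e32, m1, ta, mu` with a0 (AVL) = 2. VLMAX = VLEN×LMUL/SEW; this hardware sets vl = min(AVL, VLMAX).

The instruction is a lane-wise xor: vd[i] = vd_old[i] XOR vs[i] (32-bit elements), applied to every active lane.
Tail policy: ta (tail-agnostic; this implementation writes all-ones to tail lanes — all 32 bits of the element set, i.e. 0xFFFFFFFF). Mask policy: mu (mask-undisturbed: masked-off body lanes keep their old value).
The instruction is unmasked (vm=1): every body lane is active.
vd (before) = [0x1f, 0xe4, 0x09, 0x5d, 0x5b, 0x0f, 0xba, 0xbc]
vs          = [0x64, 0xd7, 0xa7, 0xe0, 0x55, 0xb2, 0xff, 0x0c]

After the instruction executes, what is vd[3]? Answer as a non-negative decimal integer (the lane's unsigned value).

vd[3] = 4294967295

VLMAX = VLEN×LMUL/SEW = 256×1/32 = 8
vl = min(AVL, VLMAX) = min(2, 8) = 2
lane  0: xor(0x1f,0x64) ⇒ 0x7b
lane  1: xor(0xe4,0xd7) ⇒ 0x33
lane  2: tail/ones ⇒ 0xffffffff
lane  3: tail/ones ⇒ 0xffffffff
lane  4: tail/ones ⇒ 0xffffffff
lane  5: tail/ones ⇒ 0xffffffff
lane  6: tail/ones ⇒ 0xffffffff
lane  7: tail/ones ⇒ 0xffffffff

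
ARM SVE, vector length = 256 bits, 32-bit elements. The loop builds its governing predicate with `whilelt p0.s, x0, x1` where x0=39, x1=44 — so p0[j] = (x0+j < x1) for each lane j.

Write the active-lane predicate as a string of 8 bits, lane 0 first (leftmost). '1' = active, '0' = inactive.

256-bit reg / 32-bit elem → 8 lanes
whilelt: lane j active iff 39+j < 44 → j < 5 → 5 active
bits (lane 0 leftmost): 11111000

predicate = 11111000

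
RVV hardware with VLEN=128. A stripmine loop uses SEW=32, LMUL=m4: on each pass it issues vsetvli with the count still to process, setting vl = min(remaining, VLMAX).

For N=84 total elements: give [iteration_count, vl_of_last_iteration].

[iterations, last_vl] = [6, 4]

lanes per group: 128·4/32 = 16
84 elements at 16/iter → 6 passes, remainder 4 on the last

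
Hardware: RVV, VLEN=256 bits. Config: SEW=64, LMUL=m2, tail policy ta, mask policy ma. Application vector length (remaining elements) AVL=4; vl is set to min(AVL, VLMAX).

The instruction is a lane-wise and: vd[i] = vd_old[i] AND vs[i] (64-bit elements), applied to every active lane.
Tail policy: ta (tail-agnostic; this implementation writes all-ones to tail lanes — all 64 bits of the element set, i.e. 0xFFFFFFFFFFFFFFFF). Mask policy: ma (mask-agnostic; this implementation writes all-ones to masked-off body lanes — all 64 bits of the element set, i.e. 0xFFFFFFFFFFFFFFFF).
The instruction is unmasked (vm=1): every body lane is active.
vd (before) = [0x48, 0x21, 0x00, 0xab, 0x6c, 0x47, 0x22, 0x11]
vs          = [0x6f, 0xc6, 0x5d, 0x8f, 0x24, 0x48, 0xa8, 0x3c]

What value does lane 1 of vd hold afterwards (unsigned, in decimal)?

vd[1] = 0

lanes per group: 256·2/64 = 8
vl ← min(4, 8) = 4
lane  0: and(0x48,0x6f) ⇒ 0x48
lane  1: and(0x21,0xc6) ⇒ 0x00
lane  2: and(0x00,0x5d) ⇒ 0x00
lane  3: and(0xab,0x8f) ⇒ 0x8b
lane  4: tail/ones ⇒ 0xffffffffffffffff
lane  5: tail/ones ⇒ 0xffffffffffffffff
lane  6: tail/ones ⇒ 0xffffffffffffffff
lane  7: tail/ones ⇒ 0xffffffffffffffff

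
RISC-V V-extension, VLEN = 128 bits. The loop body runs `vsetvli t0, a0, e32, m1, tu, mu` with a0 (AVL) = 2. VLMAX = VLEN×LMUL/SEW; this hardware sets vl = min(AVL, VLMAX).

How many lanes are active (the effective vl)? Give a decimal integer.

vl = 2

lanes per group: 128·1/32 = 4
vl = min(AVL, VLMAX) = min(2, 4) = 2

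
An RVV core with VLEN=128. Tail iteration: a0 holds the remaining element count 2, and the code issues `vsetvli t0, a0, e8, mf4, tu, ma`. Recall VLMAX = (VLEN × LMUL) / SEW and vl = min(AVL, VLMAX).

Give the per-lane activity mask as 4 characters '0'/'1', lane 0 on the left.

predicate = 1100

lanes per group: 128·1/4/8 = 4
vl = min(AVL, VLMAX) = min(2, 4) = 2
bits (lane 0 leftmost): 1100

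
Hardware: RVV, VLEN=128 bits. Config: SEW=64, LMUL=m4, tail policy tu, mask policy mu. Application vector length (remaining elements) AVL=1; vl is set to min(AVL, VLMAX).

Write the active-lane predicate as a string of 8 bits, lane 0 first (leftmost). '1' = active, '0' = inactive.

predicate = 10000000

lanes per group: 128·4/64 = 8
vl = min(AVL, VLMAX) = min(1, 8) = 1
bits (lane 0 leftmost): 10000000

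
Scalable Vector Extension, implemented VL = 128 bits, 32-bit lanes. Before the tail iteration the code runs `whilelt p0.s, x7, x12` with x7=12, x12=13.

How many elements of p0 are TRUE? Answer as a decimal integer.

vl = 1

lane count: 128 div 32 = 4
active while 12+j < 13, i.e. j ∈ [0,1) capped at 4 ⇒ 1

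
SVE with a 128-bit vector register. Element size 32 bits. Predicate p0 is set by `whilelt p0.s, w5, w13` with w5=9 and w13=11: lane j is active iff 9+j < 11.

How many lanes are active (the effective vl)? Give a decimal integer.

lane count: 128 div 32 = 4
active while 9+j < 11, i.e. j ∈ [0,2) capped at 4 ⇒ 2

vl = 2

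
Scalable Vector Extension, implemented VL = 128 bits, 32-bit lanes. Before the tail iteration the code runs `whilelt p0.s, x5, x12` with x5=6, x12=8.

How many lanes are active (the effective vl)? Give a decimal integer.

128-bit reg / 32-bit elem → 4 lanes
whilelt: lane j active iff 6+j < 8 → j < 2 → 2 active

vl = 2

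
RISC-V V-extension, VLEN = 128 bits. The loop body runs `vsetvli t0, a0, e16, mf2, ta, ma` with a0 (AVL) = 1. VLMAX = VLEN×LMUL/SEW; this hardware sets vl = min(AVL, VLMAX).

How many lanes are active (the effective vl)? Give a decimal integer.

vl = 1

VLMAX = VLEN×LMUL/SEW = 128×1/2/16 = 4
AVL=1 ≤ VLMAX=4, so vl = 1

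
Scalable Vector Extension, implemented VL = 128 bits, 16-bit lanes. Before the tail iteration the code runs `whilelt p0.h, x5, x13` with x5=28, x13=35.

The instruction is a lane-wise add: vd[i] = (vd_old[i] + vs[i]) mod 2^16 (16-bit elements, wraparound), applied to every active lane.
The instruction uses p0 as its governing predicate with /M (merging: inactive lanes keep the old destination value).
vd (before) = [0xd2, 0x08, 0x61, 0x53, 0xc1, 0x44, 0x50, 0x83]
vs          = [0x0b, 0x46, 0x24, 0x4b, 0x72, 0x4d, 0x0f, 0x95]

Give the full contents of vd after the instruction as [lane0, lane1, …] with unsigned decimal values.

vd = [221, 78, 133, 158, 307, 145, 95, 131]

lane count: 128 div 16 = 8
p0[j] = (28+j < 35); true for j=0..6 → 7 lanes set
vd[0] add(0xd2,0x0b) -> 0xdd
vd[1] add(0x08,0x46) -> 0x4e
vd[2] add(0x61,0x24) -> 0x85
vd[3] add(0x53,0x4b) -> 0x9e
vd[4] add(0xc1,0x72) -> 0x133
vd[5] add(0x44,0x4d) -> 0x91
vd[6] add(0x50,0x0f) -> 0x5f
vd[7] tail/keep -> 0x83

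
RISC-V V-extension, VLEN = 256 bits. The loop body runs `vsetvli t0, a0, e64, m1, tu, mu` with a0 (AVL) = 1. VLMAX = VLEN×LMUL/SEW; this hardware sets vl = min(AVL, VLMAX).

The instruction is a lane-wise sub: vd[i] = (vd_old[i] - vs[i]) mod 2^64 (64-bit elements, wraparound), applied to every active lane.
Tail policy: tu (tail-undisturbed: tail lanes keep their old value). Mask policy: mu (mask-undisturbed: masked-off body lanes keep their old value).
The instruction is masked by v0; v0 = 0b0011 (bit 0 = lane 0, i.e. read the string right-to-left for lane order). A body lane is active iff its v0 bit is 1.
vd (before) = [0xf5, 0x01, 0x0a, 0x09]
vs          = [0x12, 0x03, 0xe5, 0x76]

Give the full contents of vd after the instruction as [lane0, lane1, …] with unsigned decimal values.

vd = [227, 1, 10, 9]

lanes per group: 256·1/64 = 4
vl ← min(1, 4) = 1
  i=0: sub(0xf5,0x12) → 227
  i=1: tail/keep → 1
  i=2: tail/keep → 10
  i=3: tail/keep → 9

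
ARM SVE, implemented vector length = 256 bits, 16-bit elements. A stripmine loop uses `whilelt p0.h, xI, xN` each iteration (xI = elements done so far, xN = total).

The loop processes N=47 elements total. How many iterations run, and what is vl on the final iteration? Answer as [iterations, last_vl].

[iterations, last_vl] = [3, 15]

register lanes = 256/16 = 16
47 elements at 16/iter → 3 passes, remainder 15 on the last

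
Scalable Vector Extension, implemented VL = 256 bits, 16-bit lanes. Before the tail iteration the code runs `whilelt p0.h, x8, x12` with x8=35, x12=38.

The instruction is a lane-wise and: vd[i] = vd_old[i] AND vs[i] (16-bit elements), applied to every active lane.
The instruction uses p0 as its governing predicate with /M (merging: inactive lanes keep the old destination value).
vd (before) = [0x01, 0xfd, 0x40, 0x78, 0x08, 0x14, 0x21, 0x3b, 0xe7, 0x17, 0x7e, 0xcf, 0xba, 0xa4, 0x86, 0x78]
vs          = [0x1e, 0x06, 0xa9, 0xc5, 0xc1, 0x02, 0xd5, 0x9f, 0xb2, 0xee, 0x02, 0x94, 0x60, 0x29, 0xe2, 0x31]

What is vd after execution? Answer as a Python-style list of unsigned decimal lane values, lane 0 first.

register lanes = 256/16 = 16
active while 35+j < 38, i.e. j ∈ [0,3) capped at 16 ⇒ 3
vd[0] and(0x01,0x1e) -> 0x00
vd[1] and(0xfd,0x06) -> 0x04
vd[2] and(0x40,0xa9) -> 0x00
vd[3] tail/keep -> 0x78
vd[4] tail/keep -> 0x08
vd[5] tail/keep -> 0x14
vd[6] tail/keep -> 0x21
vd[7] tail/keep -> 0x3b
vd[8] tail/keep -> 0xe7
vd[9] tail/keep -> 0x17
vd[10] tail/keep -> 0x7e
vd[11] tail/keep -> 0xcf
vd[12] tail/keep -> 0xba
vd[13] tail/keep -> 0xa4
vd[14] tail/keep -> 0x86
vd[15] tail/keep -> 0x78

vd = [0, 4, 0, 120, 8, 20, 33, 59, 231, 23, 126, 207, 186, 164, 134, 120]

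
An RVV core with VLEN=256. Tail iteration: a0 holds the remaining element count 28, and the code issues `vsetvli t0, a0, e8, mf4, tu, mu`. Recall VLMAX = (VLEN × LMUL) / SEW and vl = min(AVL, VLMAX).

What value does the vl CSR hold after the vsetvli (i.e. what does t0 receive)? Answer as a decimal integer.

VLMAX = VLEN×LMUL/SEW = 256×1/4/8 = 8
vl ← min(28, 8) = 8

vl = 8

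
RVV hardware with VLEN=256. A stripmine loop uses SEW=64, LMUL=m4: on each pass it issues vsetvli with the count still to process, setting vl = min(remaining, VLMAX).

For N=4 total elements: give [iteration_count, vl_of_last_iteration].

lanes per group: 256·4/64 = 16
iterations = ceil(4/16) = 1; final-pass vl = 4

[iterations, last_vl] = [1, 4]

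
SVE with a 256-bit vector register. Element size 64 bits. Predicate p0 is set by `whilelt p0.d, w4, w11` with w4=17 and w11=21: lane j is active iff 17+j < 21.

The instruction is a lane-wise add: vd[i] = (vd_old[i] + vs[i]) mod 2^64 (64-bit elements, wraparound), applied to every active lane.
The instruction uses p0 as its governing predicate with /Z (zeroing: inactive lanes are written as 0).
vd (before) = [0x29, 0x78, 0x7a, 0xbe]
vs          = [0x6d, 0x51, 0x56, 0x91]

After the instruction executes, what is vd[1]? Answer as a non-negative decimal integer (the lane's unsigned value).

256-bit reg / 64-bit elem → 4 lanes
whilelt: lane j active iff 17+j < 21 → j < 4 → 4 active
[0] add(0x29,0x6d) = 0x96
[1] add(0x78,0x51) = 0xc9
[2] add(0x7a,0x56) = 0xd0
[3] add(0xbe,0x91) = 0x14f

vd[1] = 201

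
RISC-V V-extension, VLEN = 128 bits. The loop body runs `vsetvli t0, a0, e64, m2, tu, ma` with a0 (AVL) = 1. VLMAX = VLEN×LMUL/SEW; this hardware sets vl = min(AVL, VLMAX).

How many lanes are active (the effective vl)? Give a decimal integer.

lanes per group: 128·2/64 = 4
vl ← min(1, 4) = 1

vl = 1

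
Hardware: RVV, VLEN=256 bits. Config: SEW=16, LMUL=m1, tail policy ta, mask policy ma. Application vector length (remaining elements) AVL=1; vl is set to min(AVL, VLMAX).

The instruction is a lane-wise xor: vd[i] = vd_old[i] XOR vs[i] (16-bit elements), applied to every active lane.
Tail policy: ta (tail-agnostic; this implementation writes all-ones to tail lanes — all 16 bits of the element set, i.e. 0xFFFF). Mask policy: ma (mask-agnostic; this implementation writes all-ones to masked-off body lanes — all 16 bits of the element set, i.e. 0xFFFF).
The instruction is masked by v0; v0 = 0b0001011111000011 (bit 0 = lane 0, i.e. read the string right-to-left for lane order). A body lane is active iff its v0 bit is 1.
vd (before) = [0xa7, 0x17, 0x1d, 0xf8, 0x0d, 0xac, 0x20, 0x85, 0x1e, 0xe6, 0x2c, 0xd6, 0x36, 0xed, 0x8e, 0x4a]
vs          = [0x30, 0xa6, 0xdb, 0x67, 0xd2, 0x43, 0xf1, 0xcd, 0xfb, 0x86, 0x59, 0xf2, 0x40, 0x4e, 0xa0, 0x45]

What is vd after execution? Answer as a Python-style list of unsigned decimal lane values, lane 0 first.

vd = [151, 65535, 65535, 65535, 65535, 65535, 65535, 65535, 65535, 65535, 65535, 65535, 65535, 65535, 65535, 65535]

VLMAX = VLEN×LMUL/SEW = 256×1/16 = 16
AVL=1 ≤ VLMAX=16, so vl = 1
lane  0: xor(0xa7,0x30) ⇒ 0x97
lane  1: tail/ones ⇒ 0xffff
lane  2: tail/ones ⇒ 0xffff
lane  3: tail/ones ⇒ 0xffff
lane  4: tail/ones ⇒ 0xffff
lane  5: tail/ones ⇒ 0xffff
lane  6: tail/ones ⇒ 0xffff
lane  7: tail/ones ⇒ 0xffff
lane  8: tail/ones ⇒ 0xffff
lane  9: tail/ones ⇒ 0xffff
lane 10: tail/ones ⇒ 0xffff
lane 11: tail/ones ⇒ 0xffff
lane 12: tail/ones ⇒ 0xffff
lane 13: tail/ones ⇒ 0xffff
lane 14: tail/ones ⇒ 0xffff
lane 15: tail/ones ⇒ 0xffff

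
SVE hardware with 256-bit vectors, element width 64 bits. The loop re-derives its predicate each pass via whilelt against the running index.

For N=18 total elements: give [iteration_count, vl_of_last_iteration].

[iterations, last_vl] = [5, 2]

register lanes = 256/64 = 4
18 elements at 4/iter → 5 passes, remainder 2 on the last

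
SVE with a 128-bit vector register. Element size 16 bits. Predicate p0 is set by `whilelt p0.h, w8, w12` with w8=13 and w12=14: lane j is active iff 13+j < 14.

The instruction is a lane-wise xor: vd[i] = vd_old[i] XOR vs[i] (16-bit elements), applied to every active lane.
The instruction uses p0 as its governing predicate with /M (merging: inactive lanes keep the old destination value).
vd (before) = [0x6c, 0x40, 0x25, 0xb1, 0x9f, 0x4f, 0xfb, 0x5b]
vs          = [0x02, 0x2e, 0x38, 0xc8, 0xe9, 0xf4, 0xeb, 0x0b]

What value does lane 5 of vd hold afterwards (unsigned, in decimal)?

128-bit reg / 16-bit elem → 8 lanes
whilelt: lane j active iff 13+j < 14 → j < 1 → 1 active
lane  0: xor(0x6c,0x02) ⇒ 0x6e
lane  1: tail/keep ⇒ 0x40
lane  2: tail/keep ⇒ 0x25
lane  3: tail/keep ⇒ 0xb1
lane  4: tail/keep ⇒ 0x9f
lane  5: tail/keep ⇒ 0x4f
lane  6: tail/keep ⇒ 0xfb
lane  7: tail/keep ⇒ 0x5b

vd[5] = 79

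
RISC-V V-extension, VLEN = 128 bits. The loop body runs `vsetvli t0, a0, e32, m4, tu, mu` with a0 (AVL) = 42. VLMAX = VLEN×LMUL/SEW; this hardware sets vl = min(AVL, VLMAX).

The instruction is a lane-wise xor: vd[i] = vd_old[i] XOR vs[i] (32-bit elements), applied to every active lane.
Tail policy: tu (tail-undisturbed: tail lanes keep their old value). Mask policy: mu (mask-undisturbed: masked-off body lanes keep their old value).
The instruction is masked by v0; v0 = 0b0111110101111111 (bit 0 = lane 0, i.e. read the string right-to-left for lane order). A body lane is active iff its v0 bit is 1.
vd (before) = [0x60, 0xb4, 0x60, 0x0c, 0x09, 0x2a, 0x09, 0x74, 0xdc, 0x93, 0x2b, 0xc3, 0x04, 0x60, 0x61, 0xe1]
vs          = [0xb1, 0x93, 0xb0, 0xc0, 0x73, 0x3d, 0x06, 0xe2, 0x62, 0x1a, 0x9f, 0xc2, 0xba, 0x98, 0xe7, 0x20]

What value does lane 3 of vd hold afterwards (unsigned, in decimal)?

VLMAX = VLEN×LMUL/SEW = 128×4/32 = 16
AVL=42 > VLMAX=16, so vl = 16
vd[0] xor(0x60,0xb1) -> 0xd1
vd[1] xor(0xb4,0x93) -> 0x27
vd[2] xor(0x60,0xb0) -> 0xd0
vd[3] xor(0x0c,0xc0) -> 0xcc
vd[4] xor(0x09,0x73) -> 0x7a
vd[5] xor(0x2a,0x3d) -> 0x17
vd[6] xor(0x09,0x06) -> 0x0f
vd[7] mask-off/keep -> 0x74
vd[8] xor(0xdc,0x62) -> 0xbe
vd[9] mask-off/keep -> 0x93
vd[10] xor(0x2b,0x9f) -> 0xb4
vd[11] xor(0xc3,0xc2) -> 0x01
vd[12] xor(0x04,0xba) -> 0xbe
vd[13] xor(0x60,0x98) -> 0xf8
vd[14] xor(0x61,0xe7) -> 0x86
vd[15] mask-off/keep -> 0xe1

vd[3] = 204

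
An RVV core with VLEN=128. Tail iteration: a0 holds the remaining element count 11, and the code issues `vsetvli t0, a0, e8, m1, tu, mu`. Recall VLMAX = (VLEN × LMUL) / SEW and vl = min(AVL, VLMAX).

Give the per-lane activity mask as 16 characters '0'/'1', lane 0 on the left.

predicate = 1111111111100000

VLMAX = (128 × 1) / 8 = 16 lanes
AVL=11 ≤ VLMAX=16, so vl = 11
bits (lane 0 leftmost): 1111111111100000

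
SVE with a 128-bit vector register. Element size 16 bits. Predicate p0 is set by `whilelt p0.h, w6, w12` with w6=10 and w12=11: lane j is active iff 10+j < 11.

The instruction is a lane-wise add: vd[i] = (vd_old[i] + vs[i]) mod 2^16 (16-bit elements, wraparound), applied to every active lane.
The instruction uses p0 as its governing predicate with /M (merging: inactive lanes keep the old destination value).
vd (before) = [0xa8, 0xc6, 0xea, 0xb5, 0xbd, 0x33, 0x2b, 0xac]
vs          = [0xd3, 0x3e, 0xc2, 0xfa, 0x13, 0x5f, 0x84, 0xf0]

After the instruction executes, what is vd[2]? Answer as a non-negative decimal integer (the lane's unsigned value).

register lanes = 128/16 = 8
p0[j] = (10+j < 11); true for j=0..0 → 1 lanes set
vd[0] add(0xa8,0xd3) -> 0x17b
vd[1] tail/keep -> 0xc6
vd[2] tail/keep -> 0xea
vd[3] tail/keep -> 0xb5
vd[4] tail/keep -> 0xbd
vd[5] tail/keep -> 0x33
vd[6] tail/keep -> 0x2b
vd[7] tail/keep -> 0xac

vd[2] = 234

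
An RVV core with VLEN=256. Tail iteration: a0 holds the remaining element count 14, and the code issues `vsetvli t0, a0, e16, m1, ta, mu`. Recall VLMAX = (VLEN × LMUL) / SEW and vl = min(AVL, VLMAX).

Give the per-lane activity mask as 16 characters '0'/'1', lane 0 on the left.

VLMAX = VLEN×LMUL/SEW = 256×1/16 = 16
vl = min(AVL, VLMAX) = min(14, 16) = 14
bits (lane 0 leftmost): 1111111111111100

predicate = 1111111111111100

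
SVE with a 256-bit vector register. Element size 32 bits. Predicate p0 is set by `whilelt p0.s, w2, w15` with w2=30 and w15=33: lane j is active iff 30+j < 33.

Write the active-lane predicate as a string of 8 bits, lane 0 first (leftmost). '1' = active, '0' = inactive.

register lanes = 256/32 = 8
whilelt: lane j active iff 30+j < 33 → j < 3 → 3 active
bits (lane 0 leftmost): 11100000

predicate = 11100000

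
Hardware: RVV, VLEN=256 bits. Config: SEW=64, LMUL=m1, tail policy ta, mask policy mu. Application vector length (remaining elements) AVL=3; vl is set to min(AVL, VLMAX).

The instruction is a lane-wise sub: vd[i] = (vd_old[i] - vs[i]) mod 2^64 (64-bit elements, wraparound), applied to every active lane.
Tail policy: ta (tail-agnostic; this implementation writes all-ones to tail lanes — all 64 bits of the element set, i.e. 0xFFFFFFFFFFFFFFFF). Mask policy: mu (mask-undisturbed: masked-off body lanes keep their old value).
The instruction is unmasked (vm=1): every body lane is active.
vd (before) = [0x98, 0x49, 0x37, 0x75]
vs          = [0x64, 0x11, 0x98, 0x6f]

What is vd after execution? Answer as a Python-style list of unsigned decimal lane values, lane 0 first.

vd = [52, 56, 18446744073709551519, 18446744073709551615]

VLMAX = (256 × 1) / 64 = 4 lanes
vl ← min(3, 4) = 3
  i=0: sub(0x98,0x64) → 52
  i=1: sub(0x49,0x11) → 56
  i=2: sub(0x37,0x98) → 18446744073709551519
  i=3: tail/ones → 18446744073709551615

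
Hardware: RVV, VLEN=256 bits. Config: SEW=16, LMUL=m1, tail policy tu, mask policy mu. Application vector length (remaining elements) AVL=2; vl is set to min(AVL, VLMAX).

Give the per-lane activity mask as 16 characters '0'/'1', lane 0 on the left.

VLMAX = VLEN×LMUL/SEW = 256×1/16 = 16
vl ← min(2, 16) = 2
bits (lane 0 leftmost): 1100000000000000

predicate = 1100000000000000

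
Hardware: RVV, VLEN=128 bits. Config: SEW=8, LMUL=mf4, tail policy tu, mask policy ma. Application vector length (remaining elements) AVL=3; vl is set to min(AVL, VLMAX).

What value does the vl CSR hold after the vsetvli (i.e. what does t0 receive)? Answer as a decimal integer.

lanes per group: 128·1/4/8 = 4
vl ← min(3, 4) = 3

vl = 3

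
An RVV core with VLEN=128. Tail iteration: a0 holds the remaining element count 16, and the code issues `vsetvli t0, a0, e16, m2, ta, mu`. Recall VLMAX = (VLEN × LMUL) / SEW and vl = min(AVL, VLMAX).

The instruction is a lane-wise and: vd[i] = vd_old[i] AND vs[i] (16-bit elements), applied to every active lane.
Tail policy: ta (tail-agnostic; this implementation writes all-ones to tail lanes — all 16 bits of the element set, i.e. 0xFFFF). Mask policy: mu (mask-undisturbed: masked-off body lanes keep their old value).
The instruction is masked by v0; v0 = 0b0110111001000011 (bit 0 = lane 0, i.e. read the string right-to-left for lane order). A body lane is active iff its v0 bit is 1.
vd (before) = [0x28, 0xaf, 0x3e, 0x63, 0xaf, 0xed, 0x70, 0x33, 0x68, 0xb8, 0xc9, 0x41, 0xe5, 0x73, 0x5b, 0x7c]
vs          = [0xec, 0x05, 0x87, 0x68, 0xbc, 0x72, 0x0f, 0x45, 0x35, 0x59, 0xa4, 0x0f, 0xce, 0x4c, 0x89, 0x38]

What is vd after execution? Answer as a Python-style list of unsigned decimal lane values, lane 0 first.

vd = [40, 5, 62, 99, 175, 237, 0, 51, 104, 24, 128, 1, 229, 64, 9, 124]

lanes per group: 128·2/16 = 16
vl ← min(16, 16) = 16
  i=0: and(0x28,0xec) → 40
  i=1: and(0xaf,0x05) → 5
  i=2: mask-off/keep → 62
  i=3: mask-off/keep → 99
  i=4: mask-off/keep → 175
  i=5: mask-off/keep → 237
  i=6: and(0x70,0x0f) → 0
  i=7: mask-off/keep → 51
  i=8: mask-off/keep → 104
  i=9: and(0xb8,0x59) → 24
  i=10: and(0xc9,0xa4) → 128
  i=11: and(0x41,0x0f) → 1
  i=12: mask-off/keep → 229
  i=13: and(0x73,0x4c) → 64
  i=14: and(0x5b,0x89) → 9
  i=15: mask-off/keep → 124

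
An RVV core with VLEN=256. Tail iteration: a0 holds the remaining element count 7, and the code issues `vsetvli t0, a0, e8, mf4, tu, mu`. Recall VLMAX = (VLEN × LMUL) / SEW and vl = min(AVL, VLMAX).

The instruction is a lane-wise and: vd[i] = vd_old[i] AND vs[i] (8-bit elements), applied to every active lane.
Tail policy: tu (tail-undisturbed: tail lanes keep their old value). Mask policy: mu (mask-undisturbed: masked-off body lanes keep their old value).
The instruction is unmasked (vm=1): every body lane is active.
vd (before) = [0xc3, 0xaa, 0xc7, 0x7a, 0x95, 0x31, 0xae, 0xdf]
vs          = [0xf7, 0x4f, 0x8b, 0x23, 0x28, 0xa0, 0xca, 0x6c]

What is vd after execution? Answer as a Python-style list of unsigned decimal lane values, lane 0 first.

vd = [195, 10, 131, 34, 0, 32, 138, 223]

lanes per group: 256·1/4/8 = 8
vl ← min(7, 8) = 7
  i=0: and(0xc3,0xf7) → 195
  i=1: and(0xaa,0x4f) → 10
  i=2: and(0xc7,0x8b) → 131
  i=3: and(0x7a,0x23) → 34
  i=4: and(0x95,0x28) → 0
  i=5: and(0x31,0xa0) → 32
  i=6: and(0xae,0xca) → 138
  i=7: tail/keep → 223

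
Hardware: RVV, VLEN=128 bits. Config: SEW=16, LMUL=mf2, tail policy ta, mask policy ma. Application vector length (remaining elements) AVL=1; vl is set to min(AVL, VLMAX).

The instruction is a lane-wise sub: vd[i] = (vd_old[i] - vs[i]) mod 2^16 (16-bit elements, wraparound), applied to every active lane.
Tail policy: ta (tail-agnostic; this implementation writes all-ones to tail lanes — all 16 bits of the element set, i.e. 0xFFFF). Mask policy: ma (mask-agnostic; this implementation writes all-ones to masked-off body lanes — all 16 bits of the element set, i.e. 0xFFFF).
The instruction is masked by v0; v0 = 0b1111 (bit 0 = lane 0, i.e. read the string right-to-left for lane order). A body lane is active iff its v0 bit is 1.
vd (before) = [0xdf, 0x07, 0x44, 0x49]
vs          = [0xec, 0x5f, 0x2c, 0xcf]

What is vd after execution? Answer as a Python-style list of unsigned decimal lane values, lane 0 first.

lanes per group: 128·1/2/16 = 4
vl ← min(1, 4) = 1
[0] sub(0xdf,0xec) = 0xfff3
[1] tail/ones = 0xffff
[2] tail/ones = 0xffff
[3] tail/ones = 0xffff

vd = [65523, 65535, 65535, 65535]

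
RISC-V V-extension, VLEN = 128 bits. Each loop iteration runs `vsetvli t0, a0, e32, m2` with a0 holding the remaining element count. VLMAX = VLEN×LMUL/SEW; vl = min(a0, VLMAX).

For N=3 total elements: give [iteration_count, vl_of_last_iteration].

[iterations, last_vl] = [1, 3]

lanes per group: 128·2/32 = 8
3 elements at 8/iter → 1 passes, remainder 3 on the last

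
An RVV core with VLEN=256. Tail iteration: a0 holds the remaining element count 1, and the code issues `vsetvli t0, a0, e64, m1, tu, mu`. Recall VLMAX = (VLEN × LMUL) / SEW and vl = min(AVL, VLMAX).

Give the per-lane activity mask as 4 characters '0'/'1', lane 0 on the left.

predicate = 1000

VLMAX = (256 × 1) / 64 = 4 lanes
vl ← min(1, 4) = 1
bits (lane 0 leftmost): 1000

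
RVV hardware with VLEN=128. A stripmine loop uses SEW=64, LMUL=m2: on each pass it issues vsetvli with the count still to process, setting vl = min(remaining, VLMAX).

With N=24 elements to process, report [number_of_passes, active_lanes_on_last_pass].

[iterations, last_vl] = [6, 4]

VLMAX = (128 × 2) / 64 = 4 lanes
iterations = ceil(24/4) = 6; final-pass vl = 4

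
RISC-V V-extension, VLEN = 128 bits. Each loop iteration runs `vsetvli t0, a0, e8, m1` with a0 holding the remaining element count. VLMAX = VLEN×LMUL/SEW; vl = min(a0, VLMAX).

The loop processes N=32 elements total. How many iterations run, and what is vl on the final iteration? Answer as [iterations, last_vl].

[iterations, last_vl] = [2, 16]

lanes per group: 128·1/8 = 16
32 elements at 16/iter → 2 passes, remainder 16 on the last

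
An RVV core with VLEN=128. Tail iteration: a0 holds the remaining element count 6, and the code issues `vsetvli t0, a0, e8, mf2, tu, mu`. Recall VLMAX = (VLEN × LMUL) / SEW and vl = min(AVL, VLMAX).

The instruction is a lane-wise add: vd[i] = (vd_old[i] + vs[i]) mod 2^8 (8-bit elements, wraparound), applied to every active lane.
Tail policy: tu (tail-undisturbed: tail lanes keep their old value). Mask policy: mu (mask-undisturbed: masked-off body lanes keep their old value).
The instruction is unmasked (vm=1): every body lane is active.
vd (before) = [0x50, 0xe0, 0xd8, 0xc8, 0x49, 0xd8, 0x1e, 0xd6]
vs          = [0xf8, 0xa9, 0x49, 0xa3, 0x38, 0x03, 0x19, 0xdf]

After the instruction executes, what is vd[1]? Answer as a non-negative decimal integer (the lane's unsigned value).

vd[1] = 137

lanes per group: 128·1/2/8 = 8
vl ← min(6, 8) = 6
[0] add(0x50,0xf8) = 0x48
[1] add(0xe0,0xa9) = 0x89
[2] add(0xd8,0x49) = 0x21
[3] add(0xc8,0xa3) = 0x6b
[4] add(0x49,0x38) = 0x81
[5] add(0xd8,0x03) = 0xdb
[6] tail/keep = 0x1e
[7] tail/keep = 0xd6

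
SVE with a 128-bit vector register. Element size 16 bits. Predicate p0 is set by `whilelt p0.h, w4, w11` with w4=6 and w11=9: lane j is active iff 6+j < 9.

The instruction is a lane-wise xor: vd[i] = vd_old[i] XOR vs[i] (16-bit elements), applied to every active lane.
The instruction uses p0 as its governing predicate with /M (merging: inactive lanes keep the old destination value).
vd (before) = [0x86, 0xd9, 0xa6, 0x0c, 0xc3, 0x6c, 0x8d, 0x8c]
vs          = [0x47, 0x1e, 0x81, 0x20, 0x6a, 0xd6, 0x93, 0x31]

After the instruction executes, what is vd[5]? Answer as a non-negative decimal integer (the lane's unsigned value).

vd[5] = 108

128-bit reg / 16-bit elem → 8 lanes
whilelt: lane j active iff 6+j < 9 → j < 3 → 3 active
lane  0: xor(0x86,0x47) ⇒ 0xc1
lane  1: xor(0xd9,0x1e) ⇒ 0xc7
lane  2: xor(0xa6,0x81) ⇒ 0x27
lane  3: tail/keep ⇒ 0x0c
lane  4: tail/keep ⇒ 0xc3
lane  5: tail/keep ⇒ 0x6c
lane  6: tail/keep ⇒ 0x8d
lane  7: tail/keep ⇒ 0x8c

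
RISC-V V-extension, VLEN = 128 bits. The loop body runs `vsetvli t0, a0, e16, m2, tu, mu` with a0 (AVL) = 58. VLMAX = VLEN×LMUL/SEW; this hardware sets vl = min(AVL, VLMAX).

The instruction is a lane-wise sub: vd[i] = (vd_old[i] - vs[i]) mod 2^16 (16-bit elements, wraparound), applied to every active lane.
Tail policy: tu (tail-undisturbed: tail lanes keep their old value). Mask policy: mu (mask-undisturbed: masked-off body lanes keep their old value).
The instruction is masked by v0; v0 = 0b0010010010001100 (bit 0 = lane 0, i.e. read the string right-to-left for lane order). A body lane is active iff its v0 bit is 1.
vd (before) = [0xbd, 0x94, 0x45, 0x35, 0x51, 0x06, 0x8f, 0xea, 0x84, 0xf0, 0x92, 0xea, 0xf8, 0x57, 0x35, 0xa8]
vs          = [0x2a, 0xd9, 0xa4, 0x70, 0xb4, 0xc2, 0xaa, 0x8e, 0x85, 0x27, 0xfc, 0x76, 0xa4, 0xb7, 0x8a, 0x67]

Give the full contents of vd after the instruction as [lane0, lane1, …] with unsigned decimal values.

vd = [189, 148, 65441, 65477, 81, 6, 143, 92, 132, 240, 65430, 234, 248, 65440, 53, 168]

VLMAX = (128 × 2) / 16 = 16 lanes
vl = min(AVL, VLMAX) = min(58, 16) = 16
  i=0: mask-off/keep → 189
  i=1: mask-off/keep → 148
  i=2: sub(0x45,0xa4) → 65441
  i=3: sub(0x35,0x70) → 65477
  i=4: mask-off/keep → 81
  i=5: mask-off/keep → 6
  i=6: mask-off/keep → 143
  i=7: sub(0xea,0x8e) → 92
  i=8: mask-off/keep → 132
  i=9: mask-off/keep → 240
  i=10: sub(0x92,0xfc) → 65430
  i=11: mask-off/keep → 234
  i=12: mask-off/keep → 248
  i=13: sub(0x57,0xb7) → 65440
  i=14: mask-off/keep → 53
  i=15: mask-off/keep → 168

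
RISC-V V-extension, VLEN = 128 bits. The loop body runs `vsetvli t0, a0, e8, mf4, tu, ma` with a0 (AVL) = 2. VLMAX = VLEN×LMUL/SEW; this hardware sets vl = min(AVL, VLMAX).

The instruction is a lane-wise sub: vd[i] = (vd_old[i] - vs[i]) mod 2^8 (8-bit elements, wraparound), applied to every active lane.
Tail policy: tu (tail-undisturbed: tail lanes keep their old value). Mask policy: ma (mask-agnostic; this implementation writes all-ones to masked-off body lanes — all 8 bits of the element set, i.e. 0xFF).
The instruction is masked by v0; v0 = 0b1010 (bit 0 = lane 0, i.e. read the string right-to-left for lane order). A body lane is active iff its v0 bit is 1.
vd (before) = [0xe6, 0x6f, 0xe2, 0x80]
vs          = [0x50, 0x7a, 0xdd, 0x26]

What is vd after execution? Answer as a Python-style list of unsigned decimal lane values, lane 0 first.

vd = [255, 245, 226, 128]

lanes per group: 128·1/4/8 = 4
vl = min(AVL, VLMAX) = min(2, 4) = 2
  i=0: mask-off/ones → 255
  i=1: sub(0x6f,0x7a) → 245
  i=2: tail/keep → 226
  i=3: tail/keep → 128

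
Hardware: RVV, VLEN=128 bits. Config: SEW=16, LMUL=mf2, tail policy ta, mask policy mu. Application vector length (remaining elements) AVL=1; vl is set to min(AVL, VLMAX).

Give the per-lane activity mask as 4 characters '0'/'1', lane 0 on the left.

predicate = 1000

VLMAX = VLEN×LMUL/SEW = 128×1/2/16 = 4
AVL=1 ≤ VLMAX=4, so vl = 1
bits (lane 0 leftmost): 1000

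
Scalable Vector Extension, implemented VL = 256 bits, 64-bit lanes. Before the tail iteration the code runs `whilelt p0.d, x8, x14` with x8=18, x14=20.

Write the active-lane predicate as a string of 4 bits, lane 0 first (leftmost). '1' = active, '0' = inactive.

register lanes = 256/64 = 4
p0[j] = (18+j < 20); true for j=0..1 → 2 lanes set
bits (lane 0 leftmost): 1100

predicate = 1100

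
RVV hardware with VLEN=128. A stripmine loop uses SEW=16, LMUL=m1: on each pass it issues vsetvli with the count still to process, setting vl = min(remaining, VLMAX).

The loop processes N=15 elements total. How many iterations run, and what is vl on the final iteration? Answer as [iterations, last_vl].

[iterations, last_vl] = [2, 7]

VLMAX = (128 × 1) / 16 = 8 lanes
N=15: ⌈15/8⌉ = 2 iters; last vl = 15 − 1×8 = 7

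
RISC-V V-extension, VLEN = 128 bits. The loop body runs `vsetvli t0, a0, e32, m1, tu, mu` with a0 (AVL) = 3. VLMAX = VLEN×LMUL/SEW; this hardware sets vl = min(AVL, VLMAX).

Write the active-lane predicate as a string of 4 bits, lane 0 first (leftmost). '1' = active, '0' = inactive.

VLMAX = (128 × 1) / 32 = 4 lanes
vl ← min(3, 4) = 3
bits (lane 0 leftmost): 1110

predicate = 1110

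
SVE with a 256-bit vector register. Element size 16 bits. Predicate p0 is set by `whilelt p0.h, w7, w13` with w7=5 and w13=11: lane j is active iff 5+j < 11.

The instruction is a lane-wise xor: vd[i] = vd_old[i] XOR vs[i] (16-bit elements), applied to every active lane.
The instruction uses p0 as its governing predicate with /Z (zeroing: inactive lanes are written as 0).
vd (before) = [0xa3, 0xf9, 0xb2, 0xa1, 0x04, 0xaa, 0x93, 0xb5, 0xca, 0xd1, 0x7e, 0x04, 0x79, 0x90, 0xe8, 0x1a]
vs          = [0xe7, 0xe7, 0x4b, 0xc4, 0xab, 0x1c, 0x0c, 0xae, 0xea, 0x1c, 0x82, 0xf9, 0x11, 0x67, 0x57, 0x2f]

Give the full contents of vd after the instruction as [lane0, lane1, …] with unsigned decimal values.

vd = [68, 30, 249, 101, 175, 182, 0, 0, 0, 0, 0, 0, 0, 0, 0, 0]

register lanes = 256/16 = 16
p0[j] = (5+j < 11); true for j=0..5 → 6 lanes set
[0] xor(0xa3,0xe7) = 0x44
[1] xor(0xf9,0xe7) = 0x1e
[2] xor(0xb2,0x4b) = 0xf9
[3] xor(0xa1,0xc4) = 0x65
[4] xor(0x04,0xab) = 0xaf
[5] xor(0xaa,0x1c) = 0xb6
[6] tail/zero = 0x00
[7] tail/zero = 0x00
[8] tail/zero = 0x00
[9] tail/zero = 0x00
[10] tail/zero = 0x00
[11] tail/zero = 0x00
[12] tail/zero = 0x00
[13] tail/zero = 0x00
[14] tail/zero = 0x00
[15] tail/zero = 0x00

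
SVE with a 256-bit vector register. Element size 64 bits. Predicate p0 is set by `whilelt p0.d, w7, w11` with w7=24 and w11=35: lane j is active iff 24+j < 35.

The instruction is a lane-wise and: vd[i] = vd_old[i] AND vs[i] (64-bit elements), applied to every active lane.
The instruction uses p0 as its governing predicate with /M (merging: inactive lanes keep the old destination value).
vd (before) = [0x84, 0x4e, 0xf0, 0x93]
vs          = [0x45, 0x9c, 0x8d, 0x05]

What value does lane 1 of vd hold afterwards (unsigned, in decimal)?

lane count: 256 div 64 = 4
whilelt: lane j active iff 24+j < 35 → j < 11 → 4 active
[0] and(0x84,0x45) = 0x04
[1] and(0x4e,0x9c) = 0x0c
[2] and(0xf0,0x8d) = 0x80
[3] and(0x93,0x05) = 0x01

vd[1] = 12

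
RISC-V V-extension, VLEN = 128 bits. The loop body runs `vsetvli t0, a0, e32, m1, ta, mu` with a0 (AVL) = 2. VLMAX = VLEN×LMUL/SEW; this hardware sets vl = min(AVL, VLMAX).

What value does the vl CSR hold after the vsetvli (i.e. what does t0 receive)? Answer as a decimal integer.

vl = 2

lanes per group: 128·1/32 = 4
vl ← min(2, 4) = 2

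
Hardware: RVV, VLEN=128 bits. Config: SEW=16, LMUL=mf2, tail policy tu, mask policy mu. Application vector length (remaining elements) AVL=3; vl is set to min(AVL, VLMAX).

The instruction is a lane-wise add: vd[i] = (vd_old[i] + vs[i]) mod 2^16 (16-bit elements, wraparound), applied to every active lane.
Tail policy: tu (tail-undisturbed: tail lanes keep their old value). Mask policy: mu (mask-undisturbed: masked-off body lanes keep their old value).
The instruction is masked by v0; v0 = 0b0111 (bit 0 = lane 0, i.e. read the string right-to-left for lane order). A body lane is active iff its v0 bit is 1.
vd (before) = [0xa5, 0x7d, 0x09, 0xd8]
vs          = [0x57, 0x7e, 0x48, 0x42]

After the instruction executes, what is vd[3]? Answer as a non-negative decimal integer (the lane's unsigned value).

lanes per group: 128·1/2/16 = 4
vl = min(AVL, VLMAX) = min(3, 4) = 3
vd[0] add(0xa5,0x57) -> 0xfc
vd[1] add(0x7d,0x7e) -> 0xfb
vd[2] add(0x09,0x48) -> 0x51
vd[3] tail/keep -> 0xd8

vd[3] = 216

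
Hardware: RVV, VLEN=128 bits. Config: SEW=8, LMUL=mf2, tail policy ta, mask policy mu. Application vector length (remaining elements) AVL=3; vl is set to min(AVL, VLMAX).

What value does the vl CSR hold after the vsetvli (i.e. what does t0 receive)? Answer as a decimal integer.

VLMAX = VLEN×LMUL/SEW = 128×1/2/8 = 8
AVL=3 ≤ VLMAX=8, so vl = 3

vl = 3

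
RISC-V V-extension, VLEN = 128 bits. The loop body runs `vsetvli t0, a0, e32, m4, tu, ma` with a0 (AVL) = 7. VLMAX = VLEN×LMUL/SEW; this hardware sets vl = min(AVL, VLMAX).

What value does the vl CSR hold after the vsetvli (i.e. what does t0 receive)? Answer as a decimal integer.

vl = 7

VLMAX = (128 × 4) / 32 = 16 lanes
vl = min(AVL, VLMAX) = min(7, 16) = 7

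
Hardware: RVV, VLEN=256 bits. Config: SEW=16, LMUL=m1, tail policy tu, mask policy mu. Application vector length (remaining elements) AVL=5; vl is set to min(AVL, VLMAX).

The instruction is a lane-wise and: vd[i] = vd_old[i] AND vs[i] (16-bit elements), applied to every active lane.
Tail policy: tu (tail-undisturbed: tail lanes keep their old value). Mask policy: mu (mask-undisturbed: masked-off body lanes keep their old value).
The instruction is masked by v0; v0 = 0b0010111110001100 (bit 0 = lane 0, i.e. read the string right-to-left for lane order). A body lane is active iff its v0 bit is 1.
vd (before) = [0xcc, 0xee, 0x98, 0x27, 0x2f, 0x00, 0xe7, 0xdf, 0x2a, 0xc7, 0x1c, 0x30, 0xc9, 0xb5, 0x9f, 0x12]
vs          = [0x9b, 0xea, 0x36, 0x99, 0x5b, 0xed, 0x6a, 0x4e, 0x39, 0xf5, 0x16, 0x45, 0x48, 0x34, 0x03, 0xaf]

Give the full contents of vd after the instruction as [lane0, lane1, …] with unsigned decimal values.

VLMAX = VLEN×LMUL/SEW = 256×1/16 = 16
AVL=5 ≤ VLMAX=16, so vl = 5
lane  0: mask-off/keep ⇒ 0xcc
lane  1: mask-off/keep ⇒ 0xee
lane  2: and(0x98,0x36) ⇒ 0x10
lane  3: and(0x27,0x99) ⇒ 0x01
lane  4: mask-off/keep ⇒ 0x2f
lane  5: tail/keep ⇒ 0x00
lane  6: tail/keep ⇒ 0xe7
lane  7: tail/keep ⇒ 0xdf
lane  8: tail/keep ⇒ 0x2a
lane  9: tail/keep ⇒ 0xc7
lane 10: tail/keep ⇒ 0x1c
lane 11: tail/keep ⇒ 0x30
lane 12: tail/keep ⇒ 0xc9
lane 13: tail/keep ⇒ 0xb5
lane 14: tail/keep ⇒ 0x9f
lane 15: tail/keep ⇒ 0x12

vd = [204, 238, 16, 1, 47, 0, 231, 223, 42, 199, 28, 48, 201, 181, 159, 18]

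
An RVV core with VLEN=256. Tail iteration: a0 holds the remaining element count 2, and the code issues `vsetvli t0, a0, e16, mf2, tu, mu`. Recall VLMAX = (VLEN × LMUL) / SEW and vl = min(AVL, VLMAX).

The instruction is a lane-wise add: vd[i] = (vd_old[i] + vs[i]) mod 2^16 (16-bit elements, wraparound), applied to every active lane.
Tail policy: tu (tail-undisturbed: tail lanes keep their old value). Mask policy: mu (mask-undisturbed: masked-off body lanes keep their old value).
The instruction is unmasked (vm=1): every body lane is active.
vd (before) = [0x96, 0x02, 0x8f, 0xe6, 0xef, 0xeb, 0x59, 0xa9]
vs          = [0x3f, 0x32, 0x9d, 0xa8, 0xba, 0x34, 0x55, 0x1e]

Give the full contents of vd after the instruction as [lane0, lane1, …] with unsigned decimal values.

vd = [213, 52, 143, 230, 239, 235, 89, 169]

VLMAX = VLEN×LMUL/SEW = 256×1/2/16 = 8
vl ← min(2, 8) = 2
vd[0] add(0x96,0x3f) -> 0xd5
vd[1] add(0x02,0x32) -> 0x34
vd[2] tail/keep -> 0x8f
vd[3] tail/keep -> 0xe6
vd[4] tail/keep -> 0xef
vd[5] tail/keep -> 0xeb
vd[6] tail/keep -> 0x59
vd[7] tail/keep -> 0xa9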